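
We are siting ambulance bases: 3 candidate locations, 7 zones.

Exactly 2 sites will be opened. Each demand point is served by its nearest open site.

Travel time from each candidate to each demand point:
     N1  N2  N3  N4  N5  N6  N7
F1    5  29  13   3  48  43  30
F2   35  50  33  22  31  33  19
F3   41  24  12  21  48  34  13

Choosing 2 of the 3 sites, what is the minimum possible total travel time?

Open {F1, F2}.
  N1→F1 5, N2→F1 29, N3→F1 13, N4→F1 3, N5→F2 31, N6→F2 33, N7→F2 19  ⇒ total 133.
Compare {F1, F3}: total 139.
Compare {F2, F3}: total 169.

133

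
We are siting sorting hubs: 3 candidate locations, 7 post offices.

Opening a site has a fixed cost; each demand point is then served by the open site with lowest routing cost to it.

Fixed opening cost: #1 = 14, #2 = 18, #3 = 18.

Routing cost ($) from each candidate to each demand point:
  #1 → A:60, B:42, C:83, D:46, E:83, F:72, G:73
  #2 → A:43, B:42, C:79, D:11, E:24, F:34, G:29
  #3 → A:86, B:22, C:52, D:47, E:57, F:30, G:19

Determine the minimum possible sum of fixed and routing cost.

237

Open {#2, #3}: assign each demand point to its cheapest open site.
  A→#2 43, B→#3 22, C→#3 52, D→#2 11, E→#2 24, F→#3 30, G→#3 19
  routing cost 201, fixed 36 → total 237.
Compare {#1, #2, #3}: routing cost 201 + fixed 50 = 251.
Compare {#2}: routing cost 262 + fixed 18 = 280.
Compare {#1, #2}: routing cost 262 + fixed 32 = 294.
All other subsets cost ≥ 251. Minimum total cost: 237.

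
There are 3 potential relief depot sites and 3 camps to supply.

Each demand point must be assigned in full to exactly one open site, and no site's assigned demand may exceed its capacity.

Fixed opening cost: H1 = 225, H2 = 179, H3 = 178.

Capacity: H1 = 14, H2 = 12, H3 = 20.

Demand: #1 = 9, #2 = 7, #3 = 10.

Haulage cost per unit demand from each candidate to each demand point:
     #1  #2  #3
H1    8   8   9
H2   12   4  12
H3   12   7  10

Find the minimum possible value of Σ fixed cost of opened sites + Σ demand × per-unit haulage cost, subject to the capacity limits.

Open {H2, H3}; cheapest assignment that respects the capacities:
  H2 (cap 12, load 7): #2 — cost 7×4 = 28
  H3 (cap 20, load 19): #1, #3 — cost 9×12 + 10×10 = 208
  Shipping 236, fixed 357 → total 593.
  Any other capacity-feasible assignment to {H2, H3} ships for at least 236.
Compare {H1, H3}: its best feasible assignment gives total 624.
Compare {H1, H2, H3}: its best feasible assignment gives total 782.
Every other set of open sites that can feasibly serve all demand totals ≥ 624 even under its best assignment. Minimum: 593.

593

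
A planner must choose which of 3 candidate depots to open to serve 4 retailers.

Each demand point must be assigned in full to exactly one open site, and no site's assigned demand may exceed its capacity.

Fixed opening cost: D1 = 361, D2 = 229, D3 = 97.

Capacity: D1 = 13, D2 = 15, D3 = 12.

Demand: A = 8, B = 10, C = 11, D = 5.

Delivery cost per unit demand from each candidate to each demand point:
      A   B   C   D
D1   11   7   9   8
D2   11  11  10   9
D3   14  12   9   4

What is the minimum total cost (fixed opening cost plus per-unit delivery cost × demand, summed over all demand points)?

Open {D1, D2, D3}; cheapest assignment that respects the capacities:
  D1 (cap 13, load 10): B — cost 10×7 = 70
  D2 (cap 15, load 13): A, D — cost 8×11 + 5×9 = 133
  D3 (cap 12, load 11): C — cost 11×9 = 99
  Shipping 302, fixed 687 → total 989.
  Any other capacity-feasible assignment to {D1, D2, D3} ships for at least 302.
Total demand is 34 and no other set of sites has combined capacity ≥ 34, so {D1, D2, D3} is the only feasible choice of open sites. Minimum: 989.

989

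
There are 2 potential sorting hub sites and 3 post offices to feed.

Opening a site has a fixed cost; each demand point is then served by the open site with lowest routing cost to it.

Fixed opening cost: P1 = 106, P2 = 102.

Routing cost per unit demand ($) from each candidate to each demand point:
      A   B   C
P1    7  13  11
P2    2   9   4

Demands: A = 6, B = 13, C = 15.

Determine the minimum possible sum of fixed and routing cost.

291

Open {P2}: assign each demand point to its cheapest open site.
  A→P2 6×2=12, B→P2 13×9=117, C→P2 15×4=60
  routing cost 189, fixed 102 → total 291.
Compare {P1, P2}: routing cost 189 + fixed 208 = 397.
Compare {P1}: routing cost 376 + fixed 106 = 482.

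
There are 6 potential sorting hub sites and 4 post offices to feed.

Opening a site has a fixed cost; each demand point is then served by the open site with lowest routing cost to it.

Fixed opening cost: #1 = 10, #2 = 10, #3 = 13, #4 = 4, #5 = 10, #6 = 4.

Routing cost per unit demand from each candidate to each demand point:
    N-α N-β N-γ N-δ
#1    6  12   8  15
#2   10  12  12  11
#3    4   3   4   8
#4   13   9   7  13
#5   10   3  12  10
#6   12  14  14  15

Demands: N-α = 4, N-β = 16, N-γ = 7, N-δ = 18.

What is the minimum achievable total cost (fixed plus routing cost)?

Open {#3}: assign each demand point to its cheapest open site.
  N-α→#3 4×4=16, N-β→#3 16×3=48, N-γ→#3 7×4=28, N-δ→#3 18×8=144
  routing cost 236, fixed 13 → total 249.
Compare {#3, #4}: routing cost 236 + fixed 17 = 253.
Compare {#3, #6}: routing cost 236 + fixed 17 = 253.
Compare {#3, #4, #6}: routing cost 236 + fixed 21 = 257.
All other subsets cost ≥ 253. Minimum total cost: 249.

249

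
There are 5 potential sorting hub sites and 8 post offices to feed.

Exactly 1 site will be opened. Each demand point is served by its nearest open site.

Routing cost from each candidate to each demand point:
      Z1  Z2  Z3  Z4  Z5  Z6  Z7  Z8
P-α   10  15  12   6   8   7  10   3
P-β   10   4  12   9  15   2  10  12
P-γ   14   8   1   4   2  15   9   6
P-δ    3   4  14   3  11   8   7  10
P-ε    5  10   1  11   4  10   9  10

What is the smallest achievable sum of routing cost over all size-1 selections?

59

Open {P-γ}.
  Z1→P-γ 14, Z2→P-γ 8, Z3→P-γ 1, Z4→P-γ 4, Z5→P-γ 2, Z6→P-γ 15, Z7→P-γ 9, Z8→P-γ 6  ⇒ total 59.
Compare {P-δ}: total 60.
Compare {P-ε}: total 60.
No size-1 selection does better; minimum is 59.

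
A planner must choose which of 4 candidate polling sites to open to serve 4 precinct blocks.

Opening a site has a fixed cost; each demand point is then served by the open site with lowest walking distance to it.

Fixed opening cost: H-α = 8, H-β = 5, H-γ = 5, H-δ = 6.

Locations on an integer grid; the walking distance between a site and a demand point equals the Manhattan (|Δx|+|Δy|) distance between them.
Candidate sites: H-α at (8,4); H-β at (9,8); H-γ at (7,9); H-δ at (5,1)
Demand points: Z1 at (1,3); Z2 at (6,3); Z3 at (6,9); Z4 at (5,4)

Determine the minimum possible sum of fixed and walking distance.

Open {H-γ, H-δ}: assign each demand point to its cheapest open site.
  Z1→H-δ 6, Z2→H-δ 3, Z3→H-γ 1, Z4→H-δ 3
  walking distance 13, fixed 11 → total 24.
Compare {H-δ}: walking distance 21 + fixed 6 = 27.
Compare {H-β, H-δ}: walking distance 16 + fixed 11 = 27.
Compare {H-α, H-γ}: walking distance 15 + fixed 13 = 28.
All other subsets cost ≥ 27. Minimum total cost: 24.

24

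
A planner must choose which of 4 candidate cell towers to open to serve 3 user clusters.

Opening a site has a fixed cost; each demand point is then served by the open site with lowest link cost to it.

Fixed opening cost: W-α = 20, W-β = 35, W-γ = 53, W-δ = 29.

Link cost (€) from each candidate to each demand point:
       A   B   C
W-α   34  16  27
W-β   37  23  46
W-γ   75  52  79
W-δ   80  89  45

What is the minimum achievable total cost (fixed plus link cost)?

97

Open {W-α}: assign each demand point to its cheapest open site.
  A→W-α 34, B→W-α 16, C→W-α 27
  link cost 77, fixed 20 → total 97.
Compare {W-α, W-δ}: link cost 77 + fixed 49 = 126.
Compare {W-α, W-β}: link cost 77 + fixed 55 = 132.
Compare {W-β}: link cost 106 + fixed 35 = 141.
All other subsets cost ≥ 126. Minimum total cost: 97.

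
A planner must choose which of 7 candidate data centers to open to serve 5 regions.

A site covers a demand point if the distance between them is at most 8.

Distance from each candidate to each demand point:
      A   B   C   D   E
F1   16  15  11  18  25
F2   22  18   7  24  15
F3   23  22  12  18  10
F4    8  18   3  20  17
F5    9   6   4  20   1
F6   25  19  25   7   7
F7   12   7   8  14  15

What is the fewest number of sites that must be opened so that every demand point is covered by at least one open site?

3

Coverage sets (demand points within 8 of each site):
  F1: {}
  F2: {C}
  F3: {}
  F4: {A, C}
  F5: {B, C, E}
  F6: {D, E}
  F7: {B, C}
No 2 sites suffice: every size-2 union leaves at least one demand point uncovered.
But {F4, F5, F6} covers everything, so the minimum is 3.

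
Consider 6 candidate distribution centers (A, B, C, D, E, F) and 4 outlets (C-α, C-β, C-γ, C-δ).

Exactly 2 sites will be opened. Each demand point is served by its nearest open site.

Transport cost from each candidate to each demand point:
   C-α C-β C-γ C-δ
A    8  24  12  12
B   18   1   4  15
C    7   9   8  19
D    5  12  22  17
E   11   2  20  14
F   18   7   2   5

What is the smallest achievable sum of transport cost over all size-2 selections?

Open {D, F}.
  C-α→D 5, C-β→F 7, C-γ→F 2, C-δ→F 5  ⇒ total 19.
Compare {E, F}: total 20.
Compare {C, F}: total 21.
No size-2 selection does better; minimum is 19.

19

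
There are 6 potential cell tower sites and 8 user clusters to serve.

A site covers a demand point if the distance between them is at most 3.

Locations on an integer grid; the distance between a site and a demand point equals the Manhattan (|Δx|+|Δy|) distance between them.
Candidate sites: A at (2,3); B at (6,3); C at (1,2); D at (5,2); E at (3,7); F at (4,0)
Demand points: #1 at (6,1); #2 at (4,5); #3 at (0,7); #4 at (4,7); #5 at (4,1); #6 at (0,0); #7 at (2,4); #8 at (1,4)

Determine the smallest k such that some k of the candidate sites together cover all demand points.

Coverage sets (demand points within 3 of each site):
  A: {#7, #8}
  B: {#1}
  C: {#6, #7, #8}
  D: {#1, #5}
  E: {#2, #3, #4}
  F: {#1, #5}
No 2 sites suffice: every size-2 union leaves at least one demand point uncovered.
But {C, D, E} covers everything, so the minimum is 3.

3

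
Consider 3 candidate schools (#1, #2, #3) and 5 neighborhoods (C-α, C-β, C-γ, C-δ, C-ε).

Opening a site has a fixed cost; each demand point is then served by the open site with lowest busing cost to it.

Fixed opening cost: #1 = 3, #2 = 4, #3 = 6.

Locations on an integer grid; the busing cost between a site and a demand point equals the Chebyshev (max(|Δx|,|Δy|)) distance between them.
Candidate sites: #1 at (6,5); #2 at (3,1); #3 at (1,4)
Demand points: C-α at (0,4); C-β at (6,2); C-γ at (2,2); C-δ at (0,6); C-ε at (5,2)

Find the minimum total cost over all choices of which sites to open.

Open {#2}: assign each demand point to its cheapest open site.
  C-α→#2 3, C-β→#2 3, C-γ→#2 1, C-δ→#2 5, C-ε→#2 2
  busing cost 14, fixed 4 → total 18.
Compare {#2, #3}: busing cost 9 + fixed 10 = 19.
Compare {#3}: busing cost 14 + fixed 6 = 20.
Compare {#1, #3}: busing cost 11 + fixed 9 = 20.
All other subsets cost ≥ 19. Minimum total cost: 18.

18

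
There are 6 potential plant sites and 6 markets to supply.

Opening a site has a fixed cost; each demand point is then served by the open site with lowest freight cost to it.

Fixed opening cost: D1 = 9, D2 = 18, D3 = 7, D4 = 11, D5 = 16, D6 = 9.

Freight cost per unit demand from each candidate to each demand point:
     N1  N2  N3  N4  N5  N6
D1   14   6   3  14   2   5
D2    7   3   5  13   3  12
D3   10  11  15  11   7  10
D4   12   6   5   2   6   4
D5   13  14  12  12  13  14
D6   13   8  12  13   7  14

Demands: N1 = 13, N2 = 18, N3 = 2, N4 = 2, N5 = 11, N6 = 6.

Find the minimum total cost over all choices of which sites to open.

239

Open {D1, D2, D4}: assign each demand point to its cheapest open site.
  N1→D2 13×7=91, N2→D2 18×3=54, N3→D1 2×3=6, N4→D4 2×2=4, N5→D1 11×2=22, N6→D4 6×4=24
  freight cost 201, fixed 38 → total 239.
Compare {D2, D4}: freight cost 216 + fixed 29 = 245.
Compare {D1, D2, D3, D4}: freight cost 201 + fixed 45 = 246.
Compare {D1, D2, D4, D6}: freight cost 201 + fixed 47 = 248.
All other subsets cost ≥ 245. Minimum total cost: 239.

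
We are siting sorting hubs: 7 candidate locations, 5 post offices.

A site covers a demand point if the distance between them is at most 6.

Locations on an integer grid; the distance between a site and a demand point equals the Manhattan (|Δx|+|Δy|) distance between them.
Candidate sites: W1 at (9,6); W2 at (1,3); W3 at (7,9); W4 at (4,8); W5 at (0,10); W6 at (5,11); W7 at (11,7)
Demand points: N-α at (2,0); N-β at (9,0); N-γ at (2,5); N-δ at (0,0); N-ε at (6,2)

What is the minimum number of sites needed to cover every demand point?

2

Coverage sets (demand points within 6 of each site):
  W1: {N-β}
  W2: {N-α, N-γ, N-δ, N-ε}
  W3: {}
  W4: {N-γ}
  W5: {}
  W6: {}
  W7: {}
No single site covers all 5 demand points.
But {W1, W2} covers everything, so the minimum is 2.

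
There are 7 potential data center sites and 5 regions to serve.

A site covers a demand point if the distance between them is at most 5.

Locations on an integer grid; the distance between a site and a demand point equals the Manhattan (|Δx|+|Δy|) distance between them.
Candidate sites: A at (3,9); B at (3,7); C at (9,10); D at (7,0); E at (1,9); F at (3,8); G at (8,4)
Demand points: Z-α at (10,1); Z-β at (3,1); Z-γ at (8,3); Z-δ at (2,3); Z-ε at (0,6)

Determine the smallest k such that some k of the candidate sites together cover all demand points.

2

Coverage sets (demand points within 5 of each site):
  A: {}
  B: {Z-δ, Z-ε}
  C: {}
  D: {Z-α, Z-β, Z-γ}
  E: {Z-ε}
  F: {Z-ε}
  G: {Z-α, Z-γ}
No single site covers all 5 demand points.
But {B, D} covers everything, so the minimum is 2.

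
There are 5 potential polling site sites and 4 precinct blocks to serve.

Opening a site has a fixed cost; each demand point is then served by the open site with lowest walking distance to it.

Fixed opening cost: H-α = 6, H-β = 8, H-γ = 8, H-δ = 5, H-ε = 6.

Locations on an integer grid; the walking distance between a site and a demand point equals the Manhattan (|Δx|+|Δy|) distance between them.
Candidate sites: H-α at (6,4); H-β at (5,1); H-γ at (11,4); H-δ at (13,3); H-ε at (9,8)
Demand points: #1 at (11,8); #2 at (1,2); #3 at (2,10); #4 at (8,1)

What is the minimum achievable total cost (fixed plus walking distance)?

33

Open {H-β, H-ε}: assign each demand point to its cheapest open site.
  #1→H-ε 2, #2→H-β 5, #3→H-ε 9, #4→H-β 3
  walking distance 19, fixed 14 → total 33.
Compare {H-α, H-ε}: walking distance 23 + fixed 12 = 35.
Compare {H-α}: walking distance 31 + fixed 6 = 37.
Compare {H-β, H-δ, H-ε}: walking distance 19 + fixed 19 = 38.
All other subsets cost ≥ 35. Minimum total cost: 33.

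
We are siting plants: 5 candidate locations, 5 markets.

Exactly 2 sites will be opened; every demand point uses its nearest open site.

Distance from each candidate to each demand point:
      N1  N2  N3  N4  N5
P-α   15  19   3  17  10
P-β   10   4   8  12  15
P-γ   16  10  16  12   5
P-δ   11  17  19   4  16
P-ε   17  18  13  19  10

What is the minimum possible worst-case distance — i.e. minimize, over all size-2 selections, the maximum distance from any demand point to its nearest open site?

12

Open {P-α, P-β}.
  Farthest demand point is N4 at distance 12 (to P-β); all others are ≤ 12.
With {P-β, P-γ} the worst case is 12.
With {P-β, P-ε} the worst case is 12.
No size-2 selection achieves below 12.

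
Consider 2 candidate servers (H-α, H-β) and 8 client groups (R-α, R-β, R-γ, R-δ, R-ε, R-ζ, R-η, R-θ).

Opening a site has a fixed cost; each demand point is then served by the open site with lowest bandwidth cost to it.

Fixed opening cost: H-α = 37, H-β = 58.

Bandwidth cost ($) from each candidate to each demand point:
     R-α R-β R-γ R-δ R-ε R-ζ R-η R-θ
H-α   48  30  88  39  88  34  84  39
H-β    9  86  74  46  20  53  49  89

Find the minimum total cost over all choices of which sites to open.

Open {H-α, H-β}: assign each demand point to its cheapest open site.
  R-α→H-β 9, R-β→H-α 30, R-γ→H-β 74, R-δ→H-α 39, R-ε→H-β 20, R-ζ→H-α 34, R-η→H-β 49, R-θ→H-α 39
  bandwidth cost 294, fixed 95 → total 389.
Compare {H-β}: bandwidth cost 426 + fixed 58 = 484.
Compare {H-α}: bandwidth cost 450 + fixed 37 = 487.

389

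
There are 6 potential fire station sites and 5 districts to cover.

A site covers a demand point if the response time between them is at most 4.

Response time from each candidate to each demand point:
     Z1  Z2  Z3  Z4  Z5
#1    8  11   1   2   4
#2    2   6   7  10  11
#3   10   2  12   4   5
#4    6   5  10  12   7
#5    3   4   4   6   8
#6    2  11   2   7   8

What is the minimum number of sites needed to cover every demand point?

Coverage sets (demand points within 4 of each site):
  #1: {Z3, Z4, Z5}
  #2: {Z1}
  #3: {Z2, Z4}
  #4: {}
  #5: {Z1, Z2, Z3}
  #6: {Z1, Z3}
No single site covers all 5 demand points.
But {#1, #5} covers everything, so the minimum is 2.

2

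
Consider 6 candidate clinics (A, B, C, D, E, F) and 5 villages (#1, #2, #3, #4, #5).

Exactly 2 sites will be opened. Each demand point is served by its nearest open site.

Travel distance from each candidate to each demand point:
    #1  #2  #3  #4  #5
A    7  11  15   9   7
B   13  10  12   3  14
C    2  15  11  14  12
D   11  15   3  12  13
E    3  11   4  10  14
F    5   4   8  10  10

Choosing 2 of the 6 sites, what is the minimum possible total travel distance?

Open {B, F}.
  #1→F 5, #2→F 4, #3→F 8, #4→B 3, #5→F 10  ⇒ total 30.
Compare {E, F}: total 31.
Compare {D, F}: total 32.
No size-2 selection does better; minimum is 30.

30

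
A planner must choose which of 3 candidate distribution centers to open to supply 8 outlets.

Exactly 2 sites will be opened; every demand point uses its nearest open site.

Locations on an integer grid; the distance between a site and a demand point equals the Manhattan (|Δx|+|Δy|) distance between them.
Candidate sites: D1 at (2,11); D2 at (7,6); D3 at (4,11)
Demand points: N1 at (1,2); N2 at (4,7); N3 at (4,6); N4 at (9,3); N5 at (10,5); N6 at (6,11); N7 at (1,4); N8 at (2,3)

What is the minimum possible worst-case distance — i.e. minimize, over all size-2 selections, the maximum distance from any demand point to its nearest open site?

Open {D1, D2}.
  Farthest demand point is N1 at distance 10 (to D1); all others are ≤ 10.
With {D2, D3} the worst case is 10.
With {D1, D3} the worst case is 13.
No size-2 selection achieves below 10.

10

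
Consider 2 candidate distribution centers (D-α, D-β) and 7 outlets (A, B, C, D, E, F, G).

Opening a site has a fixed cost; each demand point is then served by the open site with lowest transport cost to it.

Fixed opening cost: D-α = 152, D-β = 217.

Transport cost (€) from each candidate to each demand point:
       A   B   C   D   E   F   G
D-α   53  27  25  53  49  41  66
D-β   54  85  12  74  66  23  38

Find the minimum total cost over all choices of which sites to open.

466

Open {D-α}: assign each demand point to its cheapest open site.
  A→D-α 53, B→D-α 27, C→D-α 25, D→D-α 53, E→D-α 49, F→D-α 41, G→D-α 66
  transport cost 314, fixed 152 → total 466.
Compare {D-β}: transport cost 352 + fixed 217 = 569.
Compare {D-α, D-β}: transport cost 255 + fixed 369 = 624.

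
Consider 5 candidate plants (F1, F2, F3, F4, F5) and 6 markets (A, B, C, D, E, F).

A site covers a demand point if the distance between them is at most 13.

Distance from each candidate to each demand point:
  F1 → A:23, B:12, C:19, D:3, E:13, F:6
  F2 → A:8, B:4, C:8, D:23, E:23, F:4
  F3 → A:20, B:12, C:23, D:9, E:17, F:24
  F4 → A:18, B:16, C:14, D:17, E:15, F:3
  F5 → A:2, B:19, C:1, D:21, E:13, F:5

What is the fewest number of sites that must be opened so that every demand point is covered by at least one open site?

2

Coverage sets (demand points within 13 of each site):
  F1: {B, D, E, F}
  F2: {A, B, C, F}
  F3: {B, D}
  F4: {F}
  F5: {A, C, E, F}
No single site covers all 6 demand points.
But {F1, F2} covers everything, so the minimum is 2.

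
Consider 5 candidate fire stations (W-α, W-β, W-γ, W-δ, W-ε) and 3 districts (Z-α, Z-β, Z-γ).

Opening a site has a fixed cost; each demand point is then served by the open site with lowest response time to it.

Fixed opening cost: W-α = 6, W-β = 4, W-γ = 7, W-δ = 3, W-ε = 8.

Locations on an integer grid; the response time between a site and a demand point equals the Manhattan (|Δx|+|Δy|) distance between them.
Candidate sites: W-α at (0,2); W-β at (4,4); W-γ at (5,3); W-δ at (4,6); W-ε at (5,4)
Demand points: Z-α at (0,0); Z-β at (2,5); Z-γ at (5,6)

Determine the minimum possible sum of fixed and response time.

15

Open {W-α, W-δ}: assign each demand point to its cheapest open site.
  Z-α→W-α 2, Z-β→W-δ 3, Z-γ→W-δ 1
  response time 6, fixed 9 → total 15.
Compare {W-δ}: response time 14 + fixed 3 = 17.
Compare {W-β}: response time 14 + fixed 4 = 18.
Compare {W-α, W-β}: response time 8 + fixed 10 = 18.
All other subsets cost ≥ 17. Minimum total cost: 15.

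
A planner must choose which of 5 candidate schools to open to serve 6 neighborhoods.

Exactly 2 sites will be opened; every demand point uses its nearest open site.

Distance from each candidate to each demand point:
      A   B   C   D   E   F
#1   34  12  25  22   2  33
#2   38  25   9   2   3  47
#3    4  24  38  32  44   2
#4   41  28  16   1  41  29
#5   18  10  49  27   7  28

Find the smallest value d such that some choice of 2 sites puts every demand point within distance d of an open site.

Open {#2, #3}.
  Farthest demand point is B at distance 24 (to #3); all others are ≤ 24.
With {#1, #3} the worst case is 25.
With {#1, #5} the worst case is 28.
No size-2 selection achieves below 24.

24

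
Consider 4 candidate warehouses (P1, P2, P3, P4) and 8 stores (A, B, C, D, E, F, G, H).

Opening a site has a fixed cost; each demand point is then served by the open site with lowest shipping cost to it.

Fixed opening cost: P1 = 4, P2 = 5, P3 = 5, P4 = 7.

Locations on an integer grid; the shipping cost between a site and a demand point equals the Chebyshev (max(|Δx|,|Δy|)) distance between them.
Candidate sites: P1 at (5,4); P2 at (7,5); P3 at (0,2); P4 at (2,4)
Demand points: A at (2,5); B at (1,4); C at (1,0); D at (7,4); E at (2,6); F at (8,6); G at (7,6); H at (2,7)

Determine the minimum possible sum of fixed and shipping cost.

Open {P2, P4}: assign each demand point to its cheapest open site.
  A→P4 1, B→P4 1, C→P4 4, D→P2 1, E→P4 2, F→P2 1, G→P2 1, H→P4 3
  shipping cost 14, fixed 12 → total 26.
Compare {P1}: shipping cost 24 + fixed 4 = 28.
Compare {P1, P2}: shipping cost 20 + fixed 9 = 29.
Compare {P1, P3}: shipping cost 20 + fixed 9 = 29.
All other subsets cost ≥ 28. Minimum total cost: 26.

26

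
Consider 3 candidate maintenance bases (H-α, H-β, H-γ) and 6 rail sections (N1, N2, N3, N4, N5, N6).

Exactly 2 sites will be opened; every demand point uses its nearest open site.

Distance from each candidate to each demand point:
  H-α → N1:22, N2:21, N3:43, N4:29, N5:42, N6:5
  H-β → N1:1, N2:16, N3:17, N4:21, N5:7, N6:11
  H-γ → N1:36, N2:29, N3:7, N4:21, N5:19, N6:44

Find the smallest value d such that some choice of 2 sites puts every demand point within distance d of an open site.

21

Open {H-α, H-β}.
  Farthest demand point is N4 at distance 21 (to H-β); all others are ≤ 21.
With {H-β, H-γ} the worst case is 21.
With {H-α, H-γ} the worst case is 22.
No size-2 selection achieves below 21.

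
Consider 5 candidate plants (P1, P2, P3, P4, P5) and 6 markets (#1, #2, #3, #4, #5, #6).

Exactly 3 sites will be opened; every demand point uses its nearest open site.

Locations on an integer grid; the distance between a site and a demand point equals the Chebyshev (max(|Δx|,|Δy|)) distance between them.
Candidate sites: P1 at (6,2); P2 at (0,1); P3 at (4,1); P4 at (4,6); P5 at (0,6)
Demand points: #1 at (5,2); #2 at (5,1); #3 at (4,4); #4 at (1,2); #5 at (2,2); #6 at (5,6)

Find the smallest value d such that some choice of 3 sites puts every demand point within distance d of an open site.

2

Open {P1, P2, P4}.
  Farthest demand point is #3 at distance 2 (to P1); all others are ≤ 2.
With {P2, P3, P4} the worst case is 2.
With {P1, P3, P4} the worst case is 3.
No size-3 selection achieves below 2.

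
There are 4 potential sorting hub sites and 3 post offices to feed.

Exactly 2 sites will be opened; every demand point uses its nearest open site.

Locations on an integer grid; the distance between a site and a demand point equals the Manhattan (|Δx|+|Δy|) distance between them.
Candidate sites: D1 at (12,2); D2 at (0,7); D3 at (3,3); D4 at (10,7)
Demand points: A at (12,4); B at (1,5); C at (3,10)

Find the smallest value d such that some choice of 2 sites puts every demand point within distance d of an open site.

Open {D1, D2}.
  Farthest demand point is C at distance 6 (to D2); all others are ≤ 6.
With {D2, D4} the worst case is 6.
With {D1, D3} the worst case is 7.
No size-2 selection achieves below 6.

6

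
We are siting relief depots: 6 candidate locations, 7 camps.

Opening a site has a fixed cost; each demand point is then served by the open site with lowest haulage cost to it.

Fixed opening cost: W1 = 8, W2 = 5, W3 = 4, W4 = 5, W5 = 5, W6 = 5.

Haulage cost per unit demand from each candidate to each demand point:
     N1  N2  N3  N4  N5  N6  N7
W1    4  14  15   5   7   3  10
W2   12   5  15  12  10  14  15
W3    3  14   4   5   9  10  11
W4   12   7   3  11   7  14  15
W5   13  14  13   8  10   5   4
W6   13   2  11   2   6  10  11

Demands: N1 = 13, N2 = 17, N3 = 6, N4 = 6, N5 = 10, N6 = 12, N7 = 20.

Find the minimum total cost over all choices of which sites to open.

306

Open {W1, W3, W4, W5, W6}: assign each demand point to its cheapest open site.
  N1→W3 13×3=39, N2→W6 17×2=34, N3→W4 6×3=18, N4→W6 6×2=12, N5→W6 10×6=60, N6→W1 12×3=36, N7→W5 20×4=80
  haulage cost 279, fixed 27 → total 306.
Compare {W1, W3, W5, W6}: haulage cost 285 + fixed 22 = 307.
Compare {W1, W2, W3, W4, W5, W6}: haulage cost 279 + fixed 32 = 311.
Compare {W1, W2, W3, W5, W6}: haulage cost 285 + fixed 27 = 312.
All other subsets cost ≥ 307. Minimum total cost: 306.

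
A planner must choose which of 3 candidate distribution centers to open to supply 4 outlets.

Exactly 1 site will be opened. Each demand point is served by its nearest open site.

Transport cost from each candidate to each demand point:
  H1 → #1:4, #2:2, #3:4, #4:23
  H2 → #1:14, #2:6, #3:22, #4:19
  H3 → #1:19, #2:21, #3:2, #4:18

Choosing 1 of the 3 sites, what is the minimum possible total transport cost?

Open {H1}.
  #1→H1 4, #2→H1 2, #3→H1 4, #4→H1 23  ⇒ total 33.
Compare {H3}: total 60.
Compare {H2}: total 61.

33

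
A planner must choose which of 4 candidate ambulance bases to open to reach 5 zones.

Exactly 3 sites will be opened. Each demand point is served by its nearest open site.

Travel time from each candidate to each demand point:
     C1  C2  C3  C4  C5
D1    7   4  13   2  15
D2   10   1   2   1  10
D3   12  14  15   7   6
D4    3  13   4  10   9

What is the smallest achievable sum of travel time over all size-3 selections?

Open {D2, D3, D4}.
  C1→D4 3, C2→D2 1, C3→D2 2, C4→D2 1, C5→D3 6  ⇒ total 13.
Compare {D1, D2, D4}: total 16.
Compare {D1, D2, D3}: total 17.
No size-3 selection does better; minimum is 13.

13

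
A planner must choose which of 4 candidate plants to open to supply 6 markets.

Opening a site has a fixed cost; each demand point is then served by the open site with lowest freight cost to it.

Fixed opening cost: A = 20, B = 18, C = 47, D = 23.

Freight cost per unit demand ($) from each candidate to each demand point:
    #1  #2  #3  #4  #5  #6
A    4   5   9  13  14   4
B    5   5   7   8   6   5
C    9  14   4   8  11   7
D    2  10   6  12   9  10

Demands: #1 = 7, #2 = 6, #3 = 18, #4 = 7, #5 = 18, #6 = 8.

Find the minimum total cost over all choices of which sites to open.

397

Open {B, D}: assign each demand point to its cheapest open site.
  #1→D 7×2=14, #2→B 6×5=30, #3→D 18×6=108, #4→B 7×8=56, #5→B 18×6=108, #6→B 8×5=40
  freight cost 356, fixed 41 → total 397.
Compare {B, C}: freight cost 341 + fixed 65 = 406.
Compare {B, C, D}: freight cost 320 + fixed 88 = 408.
Compare {A, B, D}: freight cost 348 + fixed 61 = 409.
All other subsets cost ≥ 406. Minimum total cost: 397.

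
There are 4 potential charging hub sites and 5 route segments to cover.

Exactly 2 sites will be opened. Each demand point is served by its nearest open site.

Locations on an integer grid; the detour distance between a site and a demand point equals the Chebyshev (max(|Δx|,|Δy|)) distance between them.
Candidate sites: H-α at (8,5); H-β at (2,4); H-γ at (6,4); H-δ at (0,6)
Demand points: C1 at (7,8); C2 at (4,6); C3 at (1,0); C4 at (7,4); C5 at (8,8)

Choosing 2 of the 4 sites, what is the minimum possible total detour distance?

Open {H-α, H-β}.
  C1→H-α 3, C2→H-β 2, C3→H-β 4, C4→H-α 1, C5→H-α 3  ⇒ total 13.
Compare {H-α, H-γ}: total 14.
Compare {H-β, H-γ}: total 15.
No size-2 selection does better; minimum is 13.

13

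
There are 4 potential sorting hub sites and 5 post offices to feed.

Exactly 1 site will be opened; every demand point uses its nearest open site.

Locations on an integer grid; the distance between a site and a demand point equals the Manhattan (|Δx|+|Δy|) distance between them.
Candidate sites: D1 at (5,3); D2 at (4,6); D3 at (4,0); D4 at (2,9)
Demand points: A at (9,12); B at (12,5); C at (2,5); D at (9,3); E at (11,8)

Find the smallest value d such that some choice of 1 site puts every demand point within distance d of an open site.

Open {D2}.
  Farthest demand point is A at distance 11 (to D2); all others are ≤ 11.
With {D1} the worst case is 13.
With {D4} the worst case is 14.
No size-1 selection achieves below 11.

11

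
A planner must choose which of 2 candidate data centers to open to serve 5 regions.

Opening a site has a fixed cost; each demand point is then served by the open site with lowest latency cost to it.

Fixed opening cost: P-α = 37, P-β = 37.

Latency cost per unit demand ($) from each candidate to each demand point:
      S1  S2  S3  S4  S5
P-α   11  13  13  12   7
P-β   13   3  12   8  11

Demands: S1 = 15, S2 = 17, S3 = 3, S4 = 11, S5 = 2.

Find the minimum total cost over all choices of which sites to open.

Open {P-α, P-β}: assign each demand point to its cheapest open site.
  S1→P-α 15×11=165, S2→P-β 17×3=51, S3→P-β 3×12=36, S4→P-β 11×8=88, S5→P-α 2×7=14
  latency cost 354, fixed 74 → total 428.
Compare {P-β}: latency cost 392 + fixed 37 = 429.
Compare {P-α}: latency cost 571 + fixed 37 = 608.

428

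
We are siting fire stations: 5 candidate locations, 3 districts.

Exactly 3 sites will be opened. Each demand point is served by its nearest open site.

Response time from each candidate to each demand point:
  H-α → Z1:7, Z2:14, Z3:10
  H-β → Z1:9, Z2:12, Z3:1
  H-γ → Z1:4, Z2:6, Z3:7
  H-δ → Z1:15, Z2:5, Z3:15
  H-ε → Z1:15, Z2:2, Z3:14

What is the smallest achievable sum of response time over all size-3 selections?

7

Open {H-β, H-γ, H-ε}.
  Z1→H-γ 4, Z2→H-ε 2, Z3→H-β 1  ⇒ total 7.
Compare {H-α, H-β, H-ε}: total 10.
Compare {H-β, H-γ, H-δ}: total 10.
No size-3 selection does better; minimum is 7.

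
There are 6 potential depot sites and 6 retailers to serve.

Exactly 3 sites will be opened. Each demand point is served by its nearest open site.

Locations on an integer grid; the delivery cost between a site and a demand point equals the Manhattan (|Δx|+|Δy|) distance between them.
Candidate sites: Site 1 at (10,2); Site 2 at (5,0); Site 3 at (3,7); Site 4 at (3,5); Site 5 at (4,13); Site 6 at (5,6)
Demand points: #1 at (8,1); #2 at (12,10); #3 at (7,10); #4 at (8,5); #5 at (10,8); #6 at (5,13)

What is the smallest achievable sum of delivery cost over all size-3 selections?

30

Open {Site 1, Site 5, Site 6}.
  #1→Site 1 3, #2→Site 1 10, #3→Site 5 6, #4→Site 6 4, #5→Site 1 6, #6→Site 5 1  ⇒ total 30.
Compare {Site 1, Site 2, Site 5}: total 31.
Compare {Site 1, Site 3, Site 5}: total 31.
No size-3 selection does better; minimum is 30.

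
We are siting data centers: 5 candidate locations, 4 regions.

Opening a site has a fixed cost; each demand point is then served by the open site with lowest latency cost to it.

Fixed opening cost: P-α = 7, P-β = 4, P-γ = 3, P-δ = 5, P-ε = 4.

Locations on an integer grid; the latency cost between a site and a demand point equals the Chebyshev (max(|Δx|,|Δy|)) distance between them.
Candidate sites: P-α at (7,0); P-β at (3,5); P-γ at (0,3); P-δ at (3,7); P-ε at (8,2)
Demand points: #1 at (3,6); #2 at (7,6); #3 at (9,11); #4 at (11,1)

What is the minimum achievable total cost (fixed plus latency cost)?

Open {P-β, P-ε}: assign each demand point to its cheapest open site.
  #1→P-β 1, #2→P-β 4, #3→P-β 6, #4→P-ε 3
  latency cost 14, fixed 8 → total 22.
Compare {P-β}: latency cost 19 + fixed 4 = 23.
Compare {P-δ, P-ε}: latency cost 14 + fixed 9 = 23.
Compare {P-δ}: latency cost 19 + fixed 5 = 24.
All other subsets cost ≥ 23. Minimum total cost: 22.

22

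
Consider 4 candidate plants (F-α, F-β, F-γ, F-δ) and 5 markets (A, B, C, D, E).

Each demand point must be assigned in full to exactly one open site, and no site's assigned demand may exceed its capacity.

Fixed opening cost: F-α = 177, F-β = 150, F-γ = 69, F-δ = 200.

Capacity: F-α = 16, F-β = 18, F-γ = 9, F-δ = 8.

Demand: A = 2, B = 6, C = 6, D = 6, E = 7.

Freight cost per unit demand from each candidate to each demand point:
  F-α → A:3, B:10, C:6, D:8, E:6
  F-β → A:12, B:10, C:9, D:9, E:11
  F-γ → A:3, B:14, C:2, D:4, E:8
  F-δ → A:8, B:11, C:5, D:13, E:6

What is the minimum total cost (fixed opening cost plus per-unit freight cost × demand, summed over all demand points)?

Open {F-β, F-γ}; cheapest assignment that respects the capacities:
  F-β (cap 18, load 18): B, C, D — cost 6×10 + 6×9 + 6×9 = 168
  F-γ (cap 9, load 9): A, E — cost 2×3 + 7×8 = 62
  Shipping 230, fixed 219 → total 449.
  Any other capacity-feasible assignment to {F-β, F-γ} ships for at least 230.
Compare {F-α, F-β}: its best feasible assignment gives total 525.
Compare {F-α, F-β, F-γ}: its best feasible assignment gives total 564.
Every other set of open sites that can feasibly serve all demand totals ≥ 525 even under its best assignment. Minimum: 449.

449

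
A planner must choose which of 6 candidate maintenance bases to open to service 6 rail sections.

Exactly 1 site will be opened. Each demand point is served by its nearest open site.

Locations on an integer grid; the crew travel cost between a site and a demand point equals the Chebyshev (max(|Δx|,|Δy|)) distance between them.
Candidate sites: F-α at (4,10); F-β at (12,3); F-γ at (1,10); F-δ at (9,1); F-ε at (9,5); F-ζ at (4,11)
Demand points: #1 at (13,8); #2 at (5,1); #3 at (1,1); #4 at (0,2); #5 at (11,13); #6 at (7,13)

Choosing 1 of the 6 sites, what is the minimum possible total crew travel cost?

41

Open {F-ε}.
  #1→F-ε 4, #2→F-ε 4, #3→F-ε 8, #4→F-ε 9, #5→F-ε 8, #6→F-ε 8  ⇒ total 41.
Compare {F-α}: total 45.
Compare {F-ζ}: total 48.
No size-1 selection does better; minimum is 41.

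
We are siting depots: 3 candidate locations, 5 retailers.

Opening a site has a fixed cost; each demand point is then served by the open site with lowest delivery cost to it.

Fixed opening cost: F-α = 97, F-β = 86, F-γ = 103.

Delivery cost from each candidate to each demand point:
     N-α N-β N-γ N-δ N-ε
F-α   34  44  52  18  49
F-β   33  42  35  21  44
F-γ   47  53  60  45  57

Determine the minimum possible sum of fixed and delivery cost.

261

Open {F-β}: assign each demand point to its cheapest open site.
  N-α→F-β 33, N-β→F-β 42, N-γ→F-β 35, N-δ→F-β 21, N-ε→F-β 44
  delivery cost 175, fixed 86 → total 261.
Compare {F-α}: delivery cost 197 + fixed 97 = 294.
Compare {F-α, F-β}: delivery cost 172 + fixed 183 = 355.
Compare {F-β, F-γ}: delivery cost 175 + fixed 189 = 364.
All other subsets cost ≥ 294. Minimum total cost: 261.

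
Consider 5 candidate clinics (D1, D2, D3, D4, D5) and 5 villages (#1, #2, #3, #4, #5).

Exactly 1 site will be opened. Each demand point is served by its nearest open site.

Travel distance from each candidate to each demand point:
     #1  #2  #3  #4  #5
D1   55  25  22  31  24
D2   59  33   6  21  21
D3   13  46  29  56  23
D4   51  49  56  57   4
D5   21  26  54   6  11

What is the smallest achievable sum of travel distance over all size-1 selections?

Open {D5}.
  #1→D5 21, #2→D5 26, #3→D5 54, #4→D5 6, #5→D5 11  ⇒ total 118.
Compare {D2}: total 140.
Compare {D1}: total 157.
No size-1 selection does better; minimum is 118.

118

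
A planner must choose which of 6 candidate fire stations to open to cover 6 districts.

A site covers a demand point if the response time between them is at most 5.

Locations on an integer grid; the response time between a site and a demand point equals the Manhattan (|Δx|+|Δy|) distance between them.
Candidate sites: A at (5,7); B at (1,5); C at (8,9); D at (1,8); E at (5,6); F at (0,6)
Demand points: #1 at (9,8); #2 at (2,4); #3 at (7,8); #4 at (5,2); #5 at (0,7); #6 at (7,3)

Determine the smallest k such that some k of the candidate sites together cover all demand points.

2

Coverage sets (demand points within 5 of each site):
  A: {#1, #3, #4, #5}
  B: {#2, #5}
  C: {#1, #3}
  D: {#2, #5}
  E: {#2, #3, #4, #6}
  F: {#2, #5}
No single site covers all 6 demand points.
But {A, E} covers everything, so the minimum is 2.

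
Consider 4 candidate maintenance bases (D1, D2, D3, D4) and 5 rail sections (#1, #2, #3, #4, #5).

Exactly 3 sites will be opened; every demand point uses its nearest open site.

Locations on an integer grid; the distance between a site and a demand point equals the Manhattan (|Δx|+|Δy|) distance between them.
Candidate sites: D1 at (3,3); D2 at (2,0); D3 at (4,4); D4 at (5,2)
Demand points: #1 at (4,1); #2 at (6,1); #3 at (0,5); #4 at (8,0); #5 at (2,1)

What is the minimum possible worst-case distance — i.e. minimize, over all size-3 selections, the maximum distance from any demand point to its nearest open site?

5

Open {D1, D2, D4}.
  Farthest demand point is #3 at distance 5 (to D1); all others are ≤ 5.
With {D1, D3, D4} the worst case is 5.
With {D2, D3, D4} the worst case is 5.
No size-3 selection achieves below 5.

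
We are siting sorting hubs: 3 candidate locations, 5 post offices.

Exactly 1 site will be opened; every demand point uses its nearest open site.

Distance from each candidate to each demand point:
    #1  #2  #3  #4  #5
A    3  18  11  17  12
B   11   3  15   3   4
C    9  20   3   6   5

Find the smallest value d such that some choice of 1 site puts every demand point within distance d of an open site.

Open {B}.
  Farthest demand point is #3 at distance 15 (to B); all others are ≤ 15.
With {A} the worst case is 18.
With {C} the worst case is 20.
No size-1 selection achieves below 15.

15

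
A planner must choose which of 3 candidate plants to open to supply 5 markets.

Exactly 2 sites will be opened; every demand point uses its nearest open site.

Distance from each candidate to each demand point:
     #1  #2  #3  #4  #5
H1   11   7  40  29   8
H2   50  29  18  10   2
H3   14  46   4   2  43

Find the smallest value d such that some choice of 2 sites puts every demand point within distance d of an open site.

Open {H1, H3}.
  Farthest demand point is #1 at distance 11 (to H1); all others are ≤ 11.
With {H1, H2} the worst case is 18.
With {H2, H3} the worst case is 29.
No size-2 selection achieves below 11.

11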